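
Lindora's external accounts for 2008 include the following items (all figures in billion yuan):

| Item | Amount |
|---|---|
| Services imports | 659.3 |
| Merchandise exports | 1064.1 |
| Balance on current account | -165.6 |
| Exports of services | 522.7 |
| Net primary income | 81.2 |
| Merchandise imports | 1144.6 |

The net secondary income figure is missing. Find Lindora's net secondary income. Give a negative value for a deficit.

-29.7

Current account = goods balance + services balance + net primary income + net secondary income
Sum of the known components = -135.9
Net secondary income = CA - (known components) = -165.6 - (-135.9) = -29.7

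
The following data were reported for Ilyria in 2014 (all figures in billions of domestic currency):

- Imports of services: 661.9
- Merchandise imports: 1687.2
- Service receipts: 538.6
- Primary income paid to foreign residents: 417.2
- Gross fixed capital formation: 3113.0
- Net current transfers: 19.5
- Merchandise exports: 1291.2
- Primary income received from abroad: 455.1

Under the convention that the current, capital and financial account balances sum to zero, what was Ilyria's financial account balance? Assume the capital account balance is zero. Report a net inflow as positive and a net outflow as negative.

461.9

Goods balance = 1291.2 - 1687.2 = -396.0
Services balance = 538.6 - 661.9 = -123.3
Trade balance (goods + services) = -396.0 + (-123.3) = -519.3
Net primary income = 455.1 - 417.2 = 37.9
Net secondary income = 19.5
Current account = -519.3 + 37.9 + 19.5 = -461.9
Financial account = -(-461.9) = 461.9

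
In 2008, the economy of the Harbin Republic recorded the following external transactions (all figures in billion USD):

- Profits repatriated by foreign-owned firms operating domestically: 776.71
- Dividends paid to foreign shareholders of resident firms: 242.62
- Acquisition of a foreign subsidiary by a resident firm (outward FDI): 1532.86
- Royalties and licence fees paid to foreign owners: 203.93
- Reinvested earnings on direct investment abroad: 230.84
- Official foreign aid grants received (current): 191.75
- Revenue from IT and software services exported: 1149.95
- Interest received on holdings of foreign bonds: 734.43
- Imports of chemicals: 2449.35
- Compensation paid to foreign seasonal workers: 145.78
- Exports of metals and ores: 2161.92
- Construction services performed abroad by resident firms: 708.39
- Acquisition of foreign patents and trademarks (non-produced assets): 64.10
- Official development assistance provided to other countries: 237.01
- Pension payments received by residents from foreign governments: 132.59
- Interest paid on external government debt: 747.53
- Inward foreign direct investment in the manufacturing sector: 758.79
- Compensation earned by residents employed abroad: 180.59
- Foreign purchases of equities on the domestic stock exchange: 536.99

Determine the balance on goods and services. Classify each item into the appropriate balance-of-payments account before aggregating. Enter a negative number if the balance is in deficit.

Goods: -2449.35 + 2161.92 = -287.43
Services: -203.93 + 1149.95 + 708.39 = 1654.41
Trade balance = -287.43 + 1654.41 = 1366.98
(Excluded from the trade balance — primary income: profits repatriated by foreign-owned firms operating domestically 776.71, dividends paid to foreign shareholders of resident firms 242.62, reinvested earnings on direct investment abroad 230.84, interest received on holdings of foreign bonds 734.43, compensation paid to foreign seasonal workers 145.78, interest paid on external government debt 747.53, compensation earned by residents employed abroad 180.59; financial account: acquisition of a foreign subsidiary by a resident firm (outward FDI) 1532.86, inward foreign direct investment in the manufacturing sector 758.79, foreign purchases of equities on the domestic stock exchange 536.99; secondary income: official foreign aid grants received (current) 191.75, official development assistance provided to other countries 237.01, pension payments received by residents from foreign governments 132.59; capital account: acquisition of foreign patents and trademarks (non-produced assets) 64.10.)

1366.98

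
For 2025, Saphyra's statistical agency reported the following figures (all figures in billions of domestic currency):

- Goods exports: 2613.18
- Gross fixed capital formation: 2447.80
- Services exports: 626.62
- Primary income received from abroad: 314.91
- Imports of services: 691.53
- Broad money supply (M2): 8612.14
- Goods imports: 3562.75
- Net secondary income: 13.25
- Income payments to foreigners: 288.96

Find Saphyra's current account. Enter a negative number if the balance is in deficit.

-975.28

Goods balance = 2613.18 - 3562.75 = -949.57
Services balance = 626.62 - 691.53 = -64.91
Trade balance (goods + services) = -949.57 + (-64.91) = -1014.48
Net primary income = 314.91 - 288.96 = 25.95
Net secondary income = 13.25
Current account = -1014.48 + 25.95 + 13.25 = -975.28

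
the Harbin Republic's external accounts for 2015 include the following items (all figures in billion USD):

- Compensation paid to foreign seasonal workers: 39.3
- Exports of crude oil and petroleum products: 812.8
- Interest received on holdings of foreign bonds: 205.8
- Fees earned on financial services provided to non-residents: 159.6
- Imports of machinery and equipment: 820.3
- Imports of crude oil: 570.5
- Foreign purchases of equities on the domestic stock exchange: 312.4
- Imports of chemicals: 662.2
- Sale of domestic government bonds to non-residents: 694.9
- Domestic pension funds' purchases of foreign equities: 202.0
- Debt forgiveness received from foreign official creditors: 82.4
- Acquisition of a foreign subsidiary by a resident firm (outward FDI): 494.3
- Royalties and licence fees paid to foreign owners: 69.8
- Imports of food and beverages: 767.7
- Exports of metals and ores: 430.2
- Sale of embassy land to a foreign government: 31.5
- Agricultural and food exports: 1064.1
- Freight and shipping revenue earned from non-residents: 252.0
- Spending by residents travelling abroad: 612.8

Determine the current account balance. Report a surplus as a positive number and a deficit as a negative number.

-618.1

Goods: 1064.1 - 570.5 - 662.2 + 430.2 - 767.7 + 812.8 - 820.3 = -513.6
Services: -612.8 + 159.6 - 69.8 + 252.0 = -271.0
Primary income: -39.3 + 205.8 = 166.5
Current account = (-513.6) + (-271.0) + 166.5 = -618.1
(Excluded from the current account — financial account: foreign purchases of equities on the domestic stock exchange 312.4, sale of domestic government bonds to non-residents 694.9, domestic pension funds' purchases of foreign equities 202.0, acquisition of a foreign subsidiary by a resident firm (outward FDI) 494.3; capital account: debt forgiveness received from foreign official creditors 82.4, sale of embassy land to a foreign government 31.5.)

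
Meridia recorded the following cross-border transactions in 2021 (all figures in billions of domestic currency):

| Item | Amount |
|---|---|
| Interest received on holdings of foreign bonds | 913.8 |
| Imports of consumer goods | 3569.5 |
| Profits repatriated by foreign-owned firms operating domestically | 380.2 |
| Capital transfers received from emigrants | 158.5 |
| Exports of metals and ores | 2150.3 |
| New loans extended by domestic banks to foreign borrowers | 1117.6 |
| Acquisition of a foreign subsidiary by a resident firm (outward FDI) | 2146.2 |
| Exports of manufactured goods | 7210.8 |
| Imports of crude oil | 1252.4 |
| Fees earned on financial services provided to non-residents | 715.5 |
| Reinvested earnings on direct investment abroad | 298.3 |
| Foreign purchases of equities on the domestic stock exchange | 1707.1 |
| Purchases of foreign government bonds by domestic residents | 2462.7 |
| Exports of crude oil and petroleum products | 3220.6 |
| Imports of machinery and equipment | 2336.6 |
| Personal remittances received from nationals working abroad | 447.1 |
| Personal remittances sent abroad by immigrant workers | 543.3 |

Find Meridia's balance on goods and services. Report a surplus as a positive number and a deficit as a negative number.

6138.7

Goods: 3220.6 - 3569.5 - 2336.6 + 7210.8 - 1252.4 + 2150.3 = 5423.2
Services: 715.5
Trade balance = 5423.2 + 715.5 = 6138.7
(Excluded from the trade balance — primary income: interest received on holdings of foreign bonds 913.8, profits repatriated by foreign-owned firms operating domestically 380.2, reinvested earnings on direct investment abroad 298.3; capital account: capital transfers received from emigrants 158.5; financial account: new loans extended by domestic banks to foreign borrowers 1117.6, acquisition of a foreign subsidiary by a resident firm (outward FDI) 2146.2, foreign purchases of equities on the domestic stock exchange 1707.1, purchases of foreign government bonds by domestic residents 2462.7; secondary income: personal remittances received from nationals working abroad 447.1, personal remittances sent abroad by immigrant workers 543.3.)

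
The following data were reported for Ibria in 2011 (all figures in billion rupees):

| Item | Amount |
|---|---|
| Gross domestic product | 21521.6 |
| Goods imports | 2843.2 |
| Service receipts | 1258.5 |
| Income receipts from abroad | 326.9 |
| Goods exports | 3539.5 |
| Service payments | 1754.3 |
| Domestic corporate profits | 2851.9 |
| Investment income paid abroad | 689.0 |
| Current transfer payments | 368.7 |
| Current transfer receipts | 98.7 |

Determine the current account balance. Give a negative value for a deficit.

Goods balance = 3539.5 - 2843.2 = 696.3
Services balance = 1258.5 - 1754.3 = -495.8
Trade balance (goods + services) = 696.3 + (-495.8) = 200.5
Net primary income = 326.9 - 689.0 = -362.1
Net secondary income = 98.7 - 368.7 = -270.0
Current account = 200.5 + (-362.1) + (-270.0) = -431.6

-431.6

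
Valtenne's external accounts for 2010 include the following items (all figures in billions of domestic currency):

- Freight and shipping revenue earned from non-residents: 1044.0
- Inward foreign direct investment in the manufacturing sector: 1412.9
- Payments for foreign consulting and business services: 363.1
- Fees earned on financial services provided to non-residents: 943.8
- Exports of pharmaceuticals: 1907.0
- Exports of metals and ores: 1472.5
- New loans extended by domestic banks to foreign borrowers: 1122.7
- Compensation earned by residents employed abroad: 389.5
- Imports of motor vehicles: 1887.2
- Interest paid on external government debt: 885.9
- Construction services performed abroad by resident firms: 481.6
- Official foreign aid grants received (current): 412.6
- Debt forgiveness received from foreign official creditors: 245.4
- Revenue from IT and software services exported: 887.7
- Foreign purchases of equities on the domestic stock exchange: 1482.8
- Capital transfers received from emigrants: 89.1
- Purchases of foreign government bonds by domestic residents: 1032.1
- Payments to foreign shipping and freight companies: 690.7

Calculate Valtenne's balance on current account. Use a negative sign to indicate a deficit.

3711.8

Goods: -1887.2 + 1907.0 + 1472.5 = 1492.3
Services: 481.6 - 690.7 - 363.1 + 943.8 + 887.7 + 1044.0 = 2303.3
Primary income: -885.9 + 389.5 = -496.4
Secondary income: 412.6
Current account = 1492.3 + 2303.3 + (-496.4) + 412.6 = 3711.8
(Excluded from the current account — financial account: inward foreign direct investment in the manufacturing sector 1412.9, new loans extended by domestic banks to foreign borrowers 1122.7, foreign purchases of equities on the domestic stock exchange 1482.8, purchases of foreign government bonds by domestic residents 1032.1; capital account: debt forgiveness received from foreign official creditors 245.4, capital transfers received from emigrants 89.1.)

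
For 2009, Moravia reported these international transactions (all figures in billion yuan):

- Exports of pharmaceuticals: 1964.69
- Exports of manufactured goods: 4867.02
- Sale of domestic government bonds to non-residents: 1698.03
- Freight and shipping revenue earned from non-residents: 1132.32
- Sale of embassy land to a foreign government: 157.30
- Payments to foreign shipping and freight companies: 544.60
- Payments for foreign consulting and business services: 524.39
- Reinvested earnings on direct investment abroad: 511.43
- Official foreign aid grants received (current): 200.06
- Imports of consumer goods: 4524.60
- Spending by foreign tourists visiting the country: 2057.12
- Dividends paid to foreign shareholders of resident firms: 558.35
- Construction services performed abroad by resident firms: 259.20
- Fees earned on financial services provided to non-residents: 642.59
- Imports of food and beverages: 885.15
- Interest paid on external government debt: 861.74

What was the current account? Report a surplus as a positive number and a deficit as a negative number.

Goods: -885.15 + 4867.02 - 4524.60 + 1964.69 = 1421.96
Services: -524.39 + 2057.12 + 259.20 + 642.59 - 544.60 + 1132.32 = 3022.24
Primary income: -861.74 - 558.35 + 511.43 = -908.66
Secondary income: 200.06
Current account = 1421.96 + 3022.24 + (-908.66) + 200.06 = 3735.60
(Excluded from the current account — financial account: sale of domestic government bonds to non-residents 1698.03; capital account: sale of embassy land to a foreign government 157.30.)

3735.60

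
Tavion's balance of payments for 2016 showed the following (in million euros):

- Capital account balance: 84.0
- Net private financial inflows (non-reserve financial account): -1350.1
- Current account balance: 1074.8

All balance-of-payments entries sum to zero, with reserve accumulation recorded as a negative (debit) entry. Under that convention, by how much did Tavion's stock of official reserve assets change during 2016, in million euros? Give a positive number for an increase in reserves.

-191.3

Official reserve transactions balance = -(1074.8 + 84.0 + (-1350.1)) = 191.3
An accumulation of reserves is recorded as a debit (negative entry), so the change in the stock of reserves is the negative of that balance.
Change in official reserves = -(191.3) = -191.3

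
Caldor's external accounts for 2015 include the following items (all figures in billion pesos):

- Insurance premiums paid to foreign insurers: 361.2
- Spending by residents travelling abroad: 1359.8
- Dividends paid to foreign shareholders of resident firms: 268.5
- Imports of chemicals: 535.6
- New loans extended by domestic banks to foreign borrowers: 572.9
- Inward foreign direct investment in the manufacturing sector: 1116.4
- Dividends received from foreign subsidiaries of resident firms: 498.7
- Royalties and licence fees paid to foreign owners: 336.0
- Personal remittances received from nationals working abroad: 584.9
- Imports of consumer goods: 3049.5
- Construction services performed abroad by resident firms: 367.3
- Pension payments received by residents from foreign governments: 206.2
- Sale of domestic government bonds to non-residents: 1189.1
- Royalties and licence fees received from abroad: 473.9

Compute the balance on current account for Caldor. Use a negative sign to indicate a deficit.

Goods: -535.6 - 3049.5 = -3585.1
Services: 473.9 + 367.3 - 1359.8 - 361.2 - 336.0 = -1215.8
Primary income: 498.7 - 268.5 = 230.2
Secondary income: 584.9 + 206.2 = 791.1
Current account = (-3585.1) + (-1215.8) + 230.2 + 791.1 = -3779.6
(Excluded from the current account — financial account: new loans extended by domestic banks to foreign borrowers 572.9, inward foreign direct investment in the manufacturing sector 1116.4, sale of domestic government bonds to non-residents 1189.1.)

-3779.6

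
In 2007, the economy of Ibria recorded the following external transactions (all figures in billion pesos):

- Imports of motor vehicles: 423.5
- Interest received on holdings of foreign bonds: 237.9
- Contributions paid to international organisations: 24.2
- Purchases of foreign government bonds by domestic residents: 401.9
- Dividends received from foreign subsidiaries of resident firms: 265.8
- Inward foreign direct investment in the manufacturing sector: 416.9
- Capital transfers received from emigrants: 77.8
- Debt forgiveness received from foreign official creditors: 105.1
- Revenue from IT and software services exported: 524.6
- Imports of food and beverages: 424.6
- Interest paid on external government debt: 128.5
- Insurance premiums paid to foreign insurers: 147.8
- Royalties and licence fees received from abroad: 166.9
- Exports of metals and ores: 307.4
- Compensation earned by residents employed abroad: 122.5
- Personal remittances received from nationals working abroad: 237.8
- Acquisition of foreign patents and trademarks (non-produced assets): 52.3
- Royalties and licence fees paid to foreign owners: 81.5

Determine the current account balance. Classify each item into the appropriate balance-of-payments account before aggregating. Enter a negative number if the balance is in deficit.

632.8

Goods: 307.4 - 424.6 - 423.5 = -540.7
Services: -81.5 + 524.6 - 147.8 + 166.9 = 462.2
Primary income: 122.5 + 265.8 + 237.9 - 128.5 = 497.7
Secondary income: 237.8 - 24.2 = 213.6
Current account = (-540.7) + 462.2 + 497.7 + 213.6 = 632.8
(Excluded from the current account — financial account: purchases of foreign government bonds by domestic residents 401.9, inward foreign direct investment in the manufacturing sector 416.9; capital account: capital transfers received from emigrants 77.8, debt forgiveness received from foreign official creditors 105.1, acquisition of foreign patents and trademarks (non-produced assets) 52.3.)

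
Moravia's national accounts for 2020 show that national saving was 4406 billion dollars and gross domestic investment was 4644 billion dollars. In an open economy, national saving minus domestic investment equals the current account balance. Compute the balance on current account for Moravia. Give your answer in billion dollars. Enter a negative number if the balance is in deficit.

CA = S - I = 4406 - 4644 = -238

-238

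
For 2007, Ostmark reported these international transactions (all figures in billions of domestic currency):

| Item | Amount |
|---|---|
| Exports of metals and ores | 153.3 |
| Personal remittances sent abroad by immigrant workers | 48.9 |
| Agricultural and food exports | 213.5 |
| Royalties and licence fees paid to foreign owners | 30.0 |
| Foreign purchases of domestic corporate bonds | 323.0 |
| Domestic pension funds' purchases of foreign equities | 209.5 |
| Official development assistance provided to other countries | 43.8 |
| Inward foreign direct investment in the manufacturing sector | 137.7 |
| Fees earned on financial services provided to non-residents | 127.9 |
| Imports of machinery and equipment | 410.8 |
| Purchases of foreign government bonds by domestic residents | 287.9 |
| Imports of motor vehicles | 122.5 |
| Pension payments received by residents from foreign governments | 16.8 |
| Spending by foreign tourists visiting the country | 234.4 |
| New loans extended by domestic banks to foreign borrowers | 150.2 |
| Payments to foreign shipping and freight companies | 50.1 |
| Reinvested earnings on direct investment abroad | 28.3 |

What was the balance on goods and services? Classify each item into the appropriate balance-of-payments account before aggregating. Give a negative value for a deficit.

Goods: 213.5 - 410.8 - 122.5 + 153.3 = -166.5
Services: -50.1 + 127.9 + 234.4 - 30.0 = 282.2
Trade balance = -166.5 + 282.2 = 115.7
(Excluded from the trade balance — secondary income: personal remittances sent abroad by immigrant workers 48.9, official development assistance provided to other countries 43.8, pension payments received by residents from foreign governments 16.8; financial account: foreign purchases of domestic corporate bonds 323.0, domestic pension funds' purchases of foreign equities 209.5, inward foreign direct investment in the manufacturing sector 137.7, purchases of foreign government bonds by domestic residents 287.9, new loans extended by domestic banks to foreign borrowers 150.2; primary income: reinvested earnings on direct investment abroad 28.3.)

115.7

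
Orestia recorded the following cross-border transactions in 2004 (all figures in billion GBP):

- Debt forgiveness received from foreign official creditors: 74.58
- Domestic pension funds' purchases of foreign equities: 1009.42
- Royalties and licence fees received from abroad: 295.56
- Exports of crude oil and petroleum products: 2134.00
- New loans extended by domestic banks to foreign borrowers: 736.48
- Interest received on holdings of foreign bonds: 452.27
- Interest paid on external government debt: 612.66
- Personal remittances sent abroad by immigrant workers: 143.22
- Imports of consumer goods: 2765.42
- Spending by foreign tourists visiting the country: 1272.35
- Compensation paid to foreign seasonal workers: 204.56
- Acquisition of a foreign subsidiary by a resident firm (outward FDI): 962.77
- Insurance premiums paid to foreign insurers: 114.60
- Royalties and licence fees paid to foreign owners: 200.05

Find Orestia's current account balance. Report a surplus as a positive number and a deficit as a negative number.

113.67

Goods: -2765.42 + 2134.00 = -631.42
Services: 1272.35 - 114.60 + 295.56 - 200.05 = 1253.26
Primary income: -612.66 - 204.56 + 452.27 = -364.95
Secondary income: -143.22
Current account = (-631.42) + 1253.26 + (-364.95) + (-143.22) = 113.67
(Excluded from the current account — capital account: debt forgiveness received from foreign official creditors 74.58; financial account: domestic pension funds' purchases of foreign equities 1009.42, new loans extended by domestic banks to foreign borrowers 736.48, acquisition of a foreign subsidiary by a resident firm (outward FDI) 962.77.)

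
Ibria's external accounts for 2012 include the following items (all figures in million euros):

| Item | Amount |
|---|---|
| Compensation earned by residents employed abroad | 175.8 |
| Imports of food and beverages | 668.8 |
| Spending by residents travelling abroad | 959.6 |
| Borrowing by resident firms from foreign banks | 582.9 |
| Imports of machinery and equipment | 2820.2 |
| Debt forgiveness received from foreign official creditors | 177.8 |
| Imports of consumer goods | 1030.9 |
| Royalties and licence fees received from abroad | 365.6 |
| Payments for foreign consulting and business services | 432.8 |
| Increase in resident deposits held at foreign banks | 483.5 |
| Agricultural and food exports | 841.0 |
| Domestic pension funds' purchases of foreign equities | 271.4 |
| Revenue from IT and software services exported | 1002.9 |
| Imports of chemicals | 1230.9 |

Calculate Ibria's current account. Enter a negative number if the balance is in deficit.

-4757.9

Goods: 841.0 - 2820.2 - 1230.9 - 668.8 - 1030.9 = -4909.8
Services: 365.6 + 1002.9 - 432.8 - 959.6 = -23.9
Primary income: 175.8
Current account = (-4909.8) + (-23.9) + 175.8 = -4757.9
(Excluded from the current account — financial account: borrowing by resident firms from foreign banks 582.9, increase in resident deposits held at foreign banks 483.5, domestic pension funds' purchases of foreign equities 271.4; capital account: debt forgiveness received from foreign official creditors 177.8.)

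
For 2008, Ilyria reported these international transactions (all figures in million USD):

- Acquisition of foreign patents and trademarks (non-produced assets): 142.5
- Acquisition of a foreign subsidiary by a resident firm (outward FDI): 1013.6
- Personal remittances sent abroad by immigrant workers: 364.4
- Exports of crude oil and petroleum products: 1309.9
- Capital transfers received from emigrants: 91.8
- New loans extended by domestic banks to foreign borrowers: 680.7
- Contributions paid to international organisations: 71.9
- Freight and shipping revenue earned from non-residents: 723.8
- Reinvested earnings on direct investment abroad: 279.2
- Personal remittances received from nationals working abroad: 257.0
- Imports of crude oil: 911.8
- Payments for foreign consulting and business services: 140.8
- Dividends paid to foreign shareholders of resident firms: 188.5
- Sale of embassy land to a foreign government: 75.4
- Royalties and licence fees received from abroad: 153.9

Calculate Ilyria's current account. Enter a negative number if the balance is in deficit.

Goods: -911.8 + 1309.9 = 398.1
Services: 723.8 - 140.8 + 153.9 = 736.9
Primary income: 279.2 - 188.5 = 90.7
Secondary income: 257.0 - 71.9 - 364.4 = -179.3
Current account = 398.1 + 736.9 + 90.7 + (-179.3) = 1046.4
(Excluded from the current account — capital account: acquisition of foreign patents and trademarks (non-produced assets) 142.5, capital transfers received from emigrants 91.8, sale of embassy land to a foreign government 75.4; financial account: acquisition of a foreign subsidiary by a resident firm (outward FDI) 1013.6, new loans extended by domestic banks to foreign borrowers 680.7.)

1046.4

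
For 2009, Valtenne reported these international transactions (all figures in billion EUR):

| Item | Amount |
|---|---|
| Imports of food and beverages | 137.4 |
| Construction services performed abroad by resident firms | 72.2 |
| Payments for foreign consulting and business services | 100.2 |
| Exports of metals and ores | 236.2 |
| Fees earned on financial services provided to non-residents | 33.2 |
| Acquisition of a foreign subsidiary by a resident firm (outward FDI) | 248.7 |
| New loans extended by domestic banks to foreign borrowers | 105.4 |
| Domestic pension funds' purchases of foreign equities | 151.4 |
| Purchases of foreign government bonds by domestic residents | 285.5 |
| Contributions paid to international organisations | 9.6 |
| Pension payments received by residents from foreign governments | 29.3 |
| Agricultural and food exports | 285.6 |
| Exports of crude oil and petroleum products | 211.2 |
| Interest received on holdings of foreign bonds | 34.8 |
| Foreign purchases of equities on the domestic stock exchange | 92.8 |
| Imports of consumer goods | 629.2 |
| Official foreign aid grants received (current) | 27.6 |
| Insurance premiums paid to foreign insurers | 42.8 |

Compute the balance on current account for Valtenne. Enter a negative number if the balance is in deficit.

Goods: 236.2 - 629.2 + 285.6 + 211.2 - 137.4 = -33.6
Services: 72.2 - 42.8 + 33.2 - 100.2 = -37.6
Primary income: 34.8
Secondary income: 27.6 - 9.6 + 29.3 = 47.3
Current account = (-33.6) + (-37.6) + 34.8 + 47.3 = 10.9
(Excluded from the current account — financial account: acquisition of a foreign subsidiary by a resident firm (outward FDI) 248.7, new loans extended by domestic banks to foreign borrowers 105.4, domestic pension funds' purchases of foreign equities 151.4, purchases of foreign government bonds by domestic residents 285.5, foreign purchases of equities on the domestic stock exchange 92.8.)

10.9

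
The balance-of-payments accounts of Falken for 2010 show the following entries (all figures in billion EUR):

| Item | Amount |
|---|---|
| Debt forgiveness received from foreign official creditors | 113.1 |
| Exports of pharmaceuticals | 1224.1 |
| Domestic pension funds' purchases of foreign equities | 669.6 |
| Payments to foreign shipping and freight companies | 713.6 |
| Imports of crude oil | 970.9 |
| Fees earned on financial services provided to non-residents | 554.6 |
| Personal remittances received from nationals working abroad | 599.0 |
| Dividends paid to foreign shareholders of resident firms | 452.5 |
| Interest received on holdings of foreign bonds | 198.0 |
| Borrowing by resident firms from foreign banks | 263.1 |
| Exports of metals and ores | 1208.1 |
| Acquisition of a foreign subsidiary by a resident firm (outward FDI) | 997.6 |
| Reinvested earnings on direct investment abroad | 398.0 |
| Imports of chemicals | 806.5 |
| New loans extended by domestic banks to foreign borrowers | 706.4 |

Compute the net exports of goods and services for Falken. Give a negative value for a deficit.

Goods: 1224.1 - 970.9 + 1208.1 - 806.5 = 654.8
Services: -713.6 + 554.6 = -159.0
Trade balance = 654.8 + (-159.0) = 495.8
(Excluded from the trade balance — capital account: debt forgiveness received from foreign official creditors 113.1; financial account: domestic pension funds' purchases of foreign equities 669.6, borrowing by resident firms from foreign banks 263.1, acquisition of a foreign subsidiary by a resident firm (outward FDI) 997.6, new loans extended by domestic banks to foreign borrowers 706.4; secondary income: personal remittances received from nationals working abroad 599.0; primary income: dividends paid to foreign shareholders of resident firms 452.5, interest received on holdings of foreign bonds 198.0, reinvested earnings on direct investment abroad 398.0.)

495.8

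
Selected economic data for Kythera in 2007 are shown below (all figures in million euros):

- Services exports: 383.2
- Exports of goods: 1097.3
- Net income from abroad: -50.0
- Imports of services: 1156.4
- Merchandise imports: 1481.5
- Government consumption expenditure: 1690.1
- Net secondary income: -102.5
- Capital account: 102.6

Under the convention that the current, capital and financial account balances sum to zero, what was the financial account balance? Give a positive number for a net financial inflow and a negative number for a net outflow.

Goods balance = 1097.3 - 1481.5 = -384.2
Services balance = 383.2 - 1156.4 = -773.2
Trade balance (goods + services) = -384.2 + (-773.2) = -1157.4
Net primary income = -50.0
Net secondary income = -102.5
Current account = -1157.4 + (-50.0) + (-102.5) = -1309.9
Financial account = -(-1309.9 + 102.6) = 1207.3

1207.3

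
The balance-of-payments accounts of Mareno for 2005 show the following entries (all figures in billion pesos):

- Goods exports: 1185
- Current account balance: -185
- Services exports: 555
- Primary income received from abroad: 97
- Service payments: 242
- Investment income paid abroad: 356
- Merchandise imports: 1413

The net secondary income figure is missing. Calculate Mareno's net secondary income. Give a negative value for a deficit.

-11

Current account = goods balance + services balance + net primary income + net secondary income
Sum of the known components = -174
Net secondary income = CA - (known components) = -185 - (-174) = -11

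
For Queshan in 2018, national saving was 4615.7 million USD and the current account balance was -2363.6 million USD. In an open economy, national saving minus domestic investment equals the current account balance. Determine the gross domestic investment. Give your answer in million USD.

I = S - CA = 4615.7 - (-2363.6) = 6979.3

6979.3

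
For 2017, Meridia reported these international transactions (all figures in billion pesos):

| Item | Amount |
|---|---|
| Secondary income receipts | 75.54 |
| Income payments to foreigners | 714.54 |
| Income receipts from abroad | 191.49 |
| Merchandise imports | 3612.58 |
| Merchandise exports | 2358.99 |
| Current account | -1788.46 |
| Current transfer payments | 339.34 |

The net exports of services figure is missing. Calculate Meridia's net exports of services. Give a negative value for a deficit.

Current account = goods balance + services balance + net primary income + net secondary income
Sum of the known components = -2040.44
Net exports of services = CA - (known components) = -1788.46 - (-2040.44) = 251.98

251.98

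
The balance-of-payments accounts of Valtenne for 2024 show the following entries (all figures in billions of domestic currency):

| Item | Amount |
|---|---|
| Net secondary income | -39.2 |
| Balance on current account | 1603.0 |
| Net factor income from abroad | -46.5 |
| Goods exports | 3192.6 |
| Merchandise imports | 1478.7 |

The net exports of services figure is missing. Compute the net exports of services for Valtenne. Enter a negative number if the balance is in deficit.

-25.2

Current account = goods balance + services balance + net primary income + net secondary income
Sum of the known components = 1628.2
Net exports of services = CA - (known components) = 1603.0 - 1628.2 = -25.2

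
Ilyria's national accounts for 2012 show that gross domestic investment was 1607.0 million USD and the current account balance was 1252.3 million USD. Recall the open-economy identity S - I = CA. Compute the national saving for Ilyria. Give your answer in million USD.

2859.3

S - I = CA (net lending to the rest of the world).
S = I + CA = 1607.0 + 1252.3 = 2859.3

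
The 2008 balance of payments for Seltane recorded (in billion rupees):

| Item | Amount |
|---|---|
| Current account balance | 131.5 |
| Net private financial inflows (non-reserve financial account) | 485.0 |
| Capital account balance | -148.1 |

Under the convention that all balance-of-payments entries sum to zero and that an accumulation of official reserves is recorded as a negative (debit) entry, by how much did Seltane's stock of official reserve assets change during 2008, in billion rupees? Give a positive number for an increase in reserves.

Official reserve transactions balance = -(131.5 + (-148.1) + 485.0) = -468.4
An accumulation of reserves is recorded as a debit (negative entry), so the change in the stock of reserves is the negative of that balance.
Change in official reserves = -(-468.4) = 468.4

468.4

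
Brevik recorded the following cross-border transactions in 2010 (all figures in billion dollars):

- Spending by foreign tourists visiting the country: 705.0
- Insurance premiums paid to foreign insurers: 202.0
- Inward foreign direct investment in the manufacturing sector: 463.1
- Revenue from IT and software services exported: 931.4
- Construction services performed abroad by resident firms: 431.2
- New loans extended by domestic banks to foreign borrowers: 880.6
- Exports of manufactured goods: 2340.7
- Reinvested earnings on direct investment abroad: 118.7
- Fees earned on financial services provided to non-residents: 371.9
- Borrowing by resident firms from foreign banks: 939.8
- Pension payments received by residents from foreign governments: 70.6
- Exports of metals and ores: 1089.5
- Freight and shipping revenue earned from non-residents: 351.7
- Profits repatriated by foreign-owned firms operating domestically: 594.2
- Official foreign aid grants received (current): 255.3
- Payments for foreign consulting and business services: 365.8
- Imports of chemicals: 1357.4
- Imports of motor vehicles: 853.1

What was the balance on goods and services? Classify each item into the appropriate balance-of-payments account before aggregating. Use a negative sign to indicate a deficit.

3443.1

Goods: 1089.5 - 1357.4 - 853.1 + 2340.7 = 1219.7
Services: 931.4 - 202.0 + 431.2 + 351.7 + 371.9 + 705.0 - 365.8 = 2223.4
Trade balance = 1219.7 + 2223.4 = 3443.1
(Excluded from the trade balance — financial account: inward foreign direct investment in the manufacturing sector 463.1, new loans extended by domestic banks to foreign borrowers 880.6, borrowing by resident firms from foreign banks 939.8; primary income: reinvested earnings on direct investment abroad 118.7, profits repatriated by foreign-owned firms operating domestically 594.2; secondary income: pension payments received by residents from foreign governments 70.6, official foreign aid grants received (current) 255.3.)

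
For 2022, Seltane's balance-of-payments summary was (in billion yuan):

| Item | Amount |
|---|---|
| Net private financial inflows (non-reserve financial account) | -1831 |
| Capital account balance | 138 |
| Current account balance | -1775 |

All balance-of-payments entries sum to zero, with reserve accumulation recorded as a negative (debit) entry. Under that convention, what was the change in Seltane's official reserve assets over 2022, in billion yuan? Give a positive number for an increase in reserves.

-3468

Official reserve transactions balance = -((-1775) + 138 + (-1831)) = 3468
An accumulation of reserves is recorded as a debit (negative entry), so the change in the stock of reserves is the negative of that balance.
Change in official reserves = -(3468) = -3468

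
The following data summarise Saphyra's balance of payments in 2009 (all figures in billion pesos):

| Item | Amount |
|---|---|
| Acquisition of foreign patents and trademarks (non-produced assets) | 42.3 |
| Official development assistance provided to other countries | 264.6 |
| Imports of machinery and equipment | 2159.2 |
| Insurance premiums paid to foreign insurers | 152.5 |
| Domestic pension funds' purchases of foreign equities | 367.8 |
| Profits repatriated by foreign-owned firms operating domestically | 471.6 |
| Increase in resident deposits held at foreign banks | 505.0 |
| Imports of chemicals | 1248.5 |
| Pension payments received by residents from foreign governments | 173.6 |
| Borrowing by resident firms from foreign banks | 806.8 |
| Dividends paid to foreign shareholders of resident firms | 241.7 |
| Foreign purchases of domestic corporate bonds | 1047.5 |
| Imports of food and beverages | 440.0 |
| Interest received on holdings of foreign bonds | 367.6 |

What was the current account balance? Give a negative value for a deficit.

Goods: -2159.2 - 440.0 - 1248.5 = -3847.7
Services: -152.5
Primary income: -241.7 - 471.6 + 367.6 = -345.7
Secondary income: 173.6 - 264.6 = -91.0
Current account = (-3847.7) + (-152.5) + (-345.7) + (-91.0) = -4436.9
(Excluded from the current account — capital account: acquisition of foreign patents and trademarks (non-produced assets) 42.3; financial account: domestic pension funds' purchases of foreign equities 367.8, increase in resident deposits held at foreign banks 505.0, borrowing by resident firms from foreign banks 806.8, foreign purchases of domestic corporate bonds 1047.5.)

-4436.9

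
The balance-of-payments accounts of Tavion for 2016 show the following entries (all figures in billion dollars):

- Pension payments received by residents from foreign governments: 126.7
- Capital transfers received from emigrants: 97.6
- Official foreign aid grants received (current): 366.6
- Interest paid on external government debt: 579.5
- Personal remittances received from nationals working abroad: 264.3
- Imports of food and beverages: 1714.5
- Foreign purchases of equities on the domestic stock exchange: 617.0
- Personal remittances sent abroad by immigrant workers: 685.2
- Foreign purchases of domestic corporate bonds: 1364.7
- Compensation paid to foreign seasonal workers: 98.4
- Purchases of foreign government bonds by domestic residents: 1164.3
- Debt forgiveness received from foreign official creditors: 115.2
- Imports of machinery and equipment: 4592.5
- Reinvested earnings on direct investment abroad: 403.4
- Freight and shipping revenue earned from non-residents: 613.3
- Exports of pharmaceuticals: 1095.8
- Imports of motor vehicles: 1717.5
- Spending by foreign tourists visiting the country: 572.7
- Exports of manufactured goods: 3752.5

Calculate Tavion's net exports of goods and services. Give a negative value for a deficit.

-1990.2

Goods: -1717.5 - 1714.5 - 4592.5 + 3752.5 + 1095.8 = -3176.2
Services: 613.3 + 572.7 = 1186.0
Trade balance = -3176.2 + 1186.0 = -1990.2
(Excluded from the trade balance — secondary income: pension payments received by residents from foreign governments 126.7, official foreign aid grants received (current) 366.6, personal remittances received from nationals working abroad 264.3, personal remittances sent abroad by immigrant workers 685.2; capital account: capital transfers received from emigrants 97.6, debt forgiveness received from foreign official creditors 115.2; primary income: interest paid on external government debt 579.5, compensation paid to foreign seasonal workers 98.4, reinvested earnings on direct investment abroad 403.4; financial account: foreign purchases of equities on the domestic stock exchange 617.0, foreign purchases of domestic corporate bonds 1364.7, purchases of foreign government bonds by domestic residents 1164.3.)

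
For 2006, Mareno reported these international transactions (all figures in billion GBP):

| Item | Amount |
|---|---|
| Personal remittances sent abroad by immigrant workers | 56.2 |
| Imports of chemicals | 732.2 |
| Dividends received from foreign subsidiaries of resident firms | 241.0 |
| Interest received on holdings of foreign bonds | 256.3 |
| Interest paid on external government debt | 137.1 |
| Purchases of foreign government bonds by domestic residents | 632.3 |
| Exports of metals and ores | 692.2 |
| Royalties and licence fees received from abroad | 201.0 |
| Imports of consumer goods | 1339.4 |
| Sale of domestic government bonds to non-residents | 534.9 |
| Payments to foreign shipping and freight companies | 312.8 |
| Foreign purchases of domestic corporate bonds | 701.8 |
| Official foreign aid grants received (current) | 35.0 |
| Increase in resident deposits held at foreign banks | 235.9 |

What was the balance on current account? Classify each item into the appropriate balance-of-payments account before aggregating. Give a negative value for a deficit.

Goods: -732.2 + 692.2 - 1339.4 = -1379.4
Services: -312.8 + 201.0 = -111.8
Primary income: 241.0 + 256.3 - 137.1 = 360.2
Secondary income: -56.2 + 35.0 = -21.2
Current account = (-1379.4) + (-111.8) + 360.2 + (-21.2) = -1152.2
(Excluded from the current account — financial account: purchases of foreign government bonds by domestic residents 632.3, sale of domestic government bonds to non-residents 534.9, foreign purchases of domestic corporate bonds 701.8, increase in resident deposits held at foreign banks 235.9.)

-1152.2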